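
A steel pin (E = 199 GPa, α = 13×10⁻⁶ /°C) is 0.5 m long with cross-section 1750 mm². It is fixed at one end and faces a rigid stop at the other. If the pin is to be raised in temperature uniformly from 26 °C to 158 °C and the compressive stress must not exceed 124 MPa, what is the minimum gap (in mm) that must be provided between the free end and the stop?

g ≈ 0.546 mm

With no wall the pin would lengthen by αΔT L = 13×10⁻⁶ × 132 × 500 = 0.858 mm.
A stress of 124 MPa corresponds to the wall pushing the pin back by σL/E = 124×500/(199×10³) = 0.3116 mm.
So the gap has to take up the difference, g_min = δ_free − σL/E = 0.858 − 0.3116 = 0.5464 mm.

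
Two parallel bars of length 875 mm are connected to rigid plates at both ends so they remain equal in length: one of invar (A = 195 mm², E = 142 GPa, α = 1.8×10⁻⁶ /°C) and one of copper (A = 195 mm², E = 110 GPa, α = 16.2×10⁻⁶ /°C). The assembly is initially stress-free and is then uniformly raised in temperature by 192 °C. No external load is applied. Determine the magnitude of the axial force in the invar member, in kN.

P ≈ 33.4 kN (tensile in the invar)

Both members must finish at the same length. With the larger α, the copper tends to over-expand; the plates restrain it, putting the copper in compression and the invar in tension. With no external load the two internal forces are equal and opposite, magnitude P.
Compatibility of the two members (thermal + elastic change equal): (α₁ − α₂)ΔT = P·[1/(A₁E₁) + 1/(A₂E₂)].
|α₁ − α₂|·ΔT = 14.4×10⁻⁶ × 192 = 0.002765.
1/(A₁E₁) + 1/(A₂E₂) = 1/(195×142×10³) + 1/(195×110×10³) = 8.273×10⁻⁸ N⁻¹.
So P = 0.002765 / 8.273×10⁻⁸ = 33.42 kN.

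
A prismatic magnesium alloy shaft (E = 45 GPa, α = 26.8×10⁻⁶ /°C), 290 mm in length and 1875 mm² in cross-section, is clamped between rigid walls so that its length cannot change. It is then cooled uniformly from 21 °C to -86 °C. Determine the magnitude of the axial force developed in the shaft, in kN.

P ≈ 242 kN (tensile)

With zero net strain, σ = E·αΔT = 45 GPa × 26.8×10⁻⁶ × 107 = 129 MPa.
Then P = σA = 129 × 1875 mm² = 242 kN, tensile.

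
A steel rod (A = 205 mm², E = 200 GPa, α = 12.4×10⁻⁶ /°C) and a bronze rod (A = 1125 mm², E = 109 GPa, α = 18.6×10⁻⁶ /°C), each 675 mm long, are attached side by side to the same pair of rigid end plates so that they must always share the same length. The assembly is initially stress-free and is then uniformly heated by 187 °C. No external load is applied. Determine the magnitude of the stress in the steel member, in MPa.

σ ≈ 174 MPa (tensile)

Both members must finish at the same length. With the larger α, the bronze tends to over-expand; the plates restrain it, putting the bronze in compression and the steel in tension. With no external load the two internal forces are equal and opposite, magnitude P.
Setting the final lengths equal and cancelling L: (α₁ − α₂)ΔT = P/(A₁E₁) + P/(A₂E₂).
|α₁ − α₂|·ΔT = 6.2×10⁻⁶ × 187 = 0.001159.
1/(A₁E₁) + 1/(A₂E₂) = 1/(205×200×10³) + 1/(1125×109×10³) = 3.255×10⁻⁸ N⁻¹.
P = 0.001159 / 3.255×10⁻⁸ = 35620 N = 35.62 kN.
σ_{steel} = P/A₁ = 35620/205 = 173.8 MPa, tensile.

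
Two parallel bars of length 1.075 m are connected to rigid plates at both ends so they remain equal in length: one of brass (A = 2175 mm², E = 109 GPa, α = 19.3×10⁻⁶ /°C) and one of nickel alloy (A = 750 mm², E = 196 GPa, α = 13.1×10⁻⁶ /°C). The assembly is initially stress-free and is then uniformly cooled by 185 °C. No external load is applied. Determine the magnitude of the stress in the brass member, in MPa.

Both members must finish at the same length. With the larger α, the brass tends to over-contract; the plates restrain it, putting the brass in tension and the nickel alloy in compression. With no external load the two internal forces are equal and opposite, magnitude P.
Compatibility of the two members (thermal + elastic change equal): (α₁ − α₂)ΔT = P·[1/(A₁E₁) + 1/(A₂E₂)].
|α₁ − α₂|·ΔT = 6.2×10⁻⁶ × 185 = 0.001147.
1/(A₁E₁) + 1/(A₂E₂) = 1/(2175×109×10³) + 1/(750×196×10³) = 1.102×10⁻⁸ N⁻¹.
P = 0.001147 / 1.102×10⁻⁸ = 104100 N = 104.1 kN.
σ_{brass} = P/A₁ = 104100/2175 = 47.85 MPa, tensile.

σ ≈ 47.9 MPa (tensile)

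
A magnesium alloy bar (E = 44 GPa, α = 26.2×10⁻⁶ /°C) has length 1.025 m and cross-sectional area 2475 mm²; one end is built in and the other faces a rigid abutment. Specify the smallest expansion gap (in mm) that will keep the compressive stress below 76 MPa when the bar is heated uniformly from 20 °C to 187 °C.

g ≈ 2.71 mm

With no wall the bar would lengthen by αΔT L = 26.2×10⁻⁶ × 167 × 1025 = 4.485 mm.
A stress of 76 MPa corresponds to the wall pushing the bar back by σL/E = 76×1025/(44×10³) = 1.77 mm.
So the gap has to take up the difference, g_min = δ_free − σL/E = 4.485 − 1.77 = 2.714 mm.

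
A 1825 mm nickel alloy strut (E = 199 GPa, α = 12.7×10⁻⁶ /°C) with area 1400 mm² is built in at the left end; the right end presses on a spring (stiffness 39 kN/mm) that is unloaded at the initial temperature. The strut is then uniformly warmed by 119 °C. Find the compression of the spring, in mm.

Free thermal expansion: δ_free = αΔT L = 12.7×10⁻⁶ × 119 × 1825 = 2.758 mm.
Let P be the compressive force at the spring. The strut shortens elastically by PL/(AE) and the spring compresses by P/k; together these equal δ_free.
P [ L/(AE) + 1/k ] = δ_free → P [ 1825/(1400×199×10³) + 1/(39×10³) ] = 2.758.
P = 2.758 / 3.219×10⁻⁵ = 85680 N.
Spring compression = P/k = 85680/(39×10³) = 2.197 mm.

δ ≈ 2.2 mm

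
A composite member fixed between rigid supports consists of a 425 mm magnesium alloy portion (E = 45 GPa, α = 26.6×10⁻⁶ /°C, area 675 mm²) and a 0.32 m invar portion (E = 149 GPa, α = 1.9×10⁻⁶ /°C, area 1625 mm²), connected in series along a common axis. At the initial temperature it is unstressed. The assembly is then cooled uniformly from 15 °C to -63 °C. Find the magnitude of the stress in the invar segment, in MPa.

Free thermal contraction of the whole bar: Σ αᵢΔT Lᵢ = 26.6×10⁻⁶×78×425 + 1.9×10⁻⁶×78×320 = 0.9292 mm.
The walls prevent any net length change, so an axial force P (same in every segment) develops. Compatibility: P · Σ Lᵢ/(AᵢEᵢ) = δ_free.
Σ Lᵢ/(AᵢEᵢ) = 425/(675×45×10³) + 320/(1625×149×10³) = 1.531×10⁻⁵ mm/N.
P = 0.9292 / 1.531×10⁻⁵ = 60680 N = 60.68 kN, tensile.
σ_{invar} = P / A = 60680 / 1625 = 37.34 MPa.

σ ≈ 37.3 MPa (tensile)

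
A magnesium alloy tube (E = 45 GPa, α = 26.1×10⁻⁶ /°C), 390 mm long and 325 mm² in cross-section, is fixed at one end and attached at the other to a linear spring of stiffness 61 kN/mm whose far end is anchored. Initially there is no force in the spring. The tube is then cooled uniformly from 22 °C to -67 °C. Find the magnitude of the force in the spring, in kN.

The unrestrained thermal change is αΔT L = 26.1×10⁻⁶ × 89 × 390 = 0.9059 mm.
Let P be the tensile force in the spring. The tube extends elastically by PL/(AE) and the spring stretches by P/k; together these equal δ_free.
P [ L/(AE) + 1/k ] = δ_free → P [ 390/(325×45×10³) + 1/(61×10³) ] = 0.9059.
P = 0.9059 / 4.306×10⁻⁵ = 21040 N.

P ≈ 21 kN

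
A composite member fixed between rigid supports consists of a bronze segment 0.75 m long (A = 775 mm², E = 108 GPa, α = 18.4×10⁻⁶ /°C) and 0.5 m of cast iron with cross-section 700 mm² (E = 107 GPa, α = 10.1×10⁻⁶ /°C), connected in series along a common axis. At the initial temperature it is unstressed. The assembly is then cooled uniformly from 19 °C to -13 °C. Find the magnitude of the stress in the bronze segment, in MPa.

If the supports were absent, the total length change would be Σ αᵢΔT Lᵢ = 18.4×10⁻⁶×32×750 + 10.1×10⁻⁶×32×500 = 0.6032 mm.
Since the ends are fixed, an axial force P builds up, equal in every segment, with P · Σ Lᵢ/(AᵢEᵢ) = δ_free.
The series flexibility is Σ Lᵢ/(AᵢEᵢ) = 750/(775×108×10³) + 500/(700×107×10³) = 1.564×10⁻⁵ mm/N.
Hence P = δ_free / Σ(L/AE) = 0.6032/1.564×10⁻⁵ = 38.58 kN (tensile).
σ_{bronze} = P / A = 38580 / 775 = 49.78 MPa.

σ ≈ 49.8 MPa (tensile)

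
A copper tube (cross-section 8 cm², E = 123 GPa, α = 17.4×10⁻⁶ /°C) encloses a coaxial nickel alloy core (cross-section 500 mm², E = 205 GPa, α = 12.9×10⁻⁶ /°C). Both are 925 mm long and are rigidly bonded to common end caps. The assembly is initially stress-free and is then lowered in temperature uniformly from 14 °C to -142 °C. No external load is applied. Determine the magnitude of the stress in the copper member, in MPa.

The copper has the larger α, so on cooling it would change length more than the nickel alloy if both were free. The rigid plates force a common final length, so the copper is put into tension and the nickel alloy into compression, with equal and opposite forces P (no external load).
Compatibility of the two members (thermal + elastic change equal): (α₁ − α₂)ΔT = P·[1/(A₁E₁) + 1/(A₂E₂)].
|α₁ − α₂|·ΔT = 4.5×10⁻⁶ × 156 = 0.000702.
1/(A₁E₁) + 1/(A₂E₂) = 1/(800×123×10³) + 1/(500×205×10³) = 1.992×10⁻⁸ N⁻¹.
P = 0.000702 / 1.992×10⁻⁸ = 35240 N = 35.24 kN.
σ_{copper} = P/A₁ = 35240/800 = 44.05 MPa, tensile.

σ ≈ 44.1 MPa (tensile)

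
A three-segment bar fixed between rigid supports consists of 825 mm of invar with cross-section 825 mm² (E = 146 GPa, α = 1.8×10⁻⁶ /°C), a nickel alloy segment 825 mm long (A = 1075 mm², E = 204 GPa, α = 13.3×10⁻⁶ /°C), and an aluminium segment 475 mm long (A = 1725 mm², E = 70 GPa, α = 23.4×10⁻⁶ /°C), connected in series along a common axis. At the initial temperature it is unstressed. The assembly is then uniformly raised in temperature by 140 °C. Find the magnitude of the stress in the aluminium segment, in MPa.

With the walls removed the bar would change length by δ_free = Σ αᵢΔT Lᵢ = 1.8×10⁻⁶×140×825 + 13.3×10⁻⁶×140×825 + 23.4×10⁻⁶×140×475 = 3.3 mm.
The walls prevent any net length change, so an axial force P (same in every segment) develops. Compatibility: P · Σ Lᵢ/(AᵢEᵢ) = δ_free.
Σ Lᵢ/(AᵢEᵢ) = 825/(825×146×10³) + 825/(1075×204×10³) + 475/(1725×70×10³) = 1.455×10⁻⁵ mm/N.
Hence P = δ_free / Σ(L/AE) = 3.3/1.455×10⁻⁵ = 226.9 kN (compressive).
σ_{aluminium} = P / A = 226900 / 1725 = 131.5 MPa.

σ ≈ 132 MPa (compressive)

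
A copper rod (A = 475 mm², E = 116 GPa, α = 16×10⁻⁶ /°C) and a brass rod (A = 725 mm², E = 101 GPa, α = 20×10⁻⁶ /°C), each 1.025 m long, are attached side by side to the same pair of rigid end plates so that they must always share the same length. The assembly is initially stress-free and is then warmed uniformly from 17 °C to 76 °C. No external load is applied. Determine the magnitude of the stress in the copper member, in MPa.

σ ≈ 15.6 MPa (tensile)

Both members must finish at the same length. With the larger α, the brass tends to over-expand; the plates restrain it, putting the brass in compression and the copper in tension. With no external load the two internal forces are equal and opposite, magnitude P.
Compatibility of the two members (thermal + elastic change equal): (α₁ − α₂)ΔT = P·[1/(A₁E₁) + 1/(A₂E₂)].
|α₁ − α₂|·ΔT = 4×10⁻⁶ × 59 = 0.000236.
1/(A₁E₁) + 1/(A₂E₂) = 1/(475×116×10³) + 1/(725×101×10³) = 3.181×10⁻⁸ N⁻¹.
P = 0.000236 / 3.181×10⁻⁸ = 7420 N = 7.42 kN.
σ_{copper} = P/A₁ = 7420/475 = 15.62 MPa, tensile.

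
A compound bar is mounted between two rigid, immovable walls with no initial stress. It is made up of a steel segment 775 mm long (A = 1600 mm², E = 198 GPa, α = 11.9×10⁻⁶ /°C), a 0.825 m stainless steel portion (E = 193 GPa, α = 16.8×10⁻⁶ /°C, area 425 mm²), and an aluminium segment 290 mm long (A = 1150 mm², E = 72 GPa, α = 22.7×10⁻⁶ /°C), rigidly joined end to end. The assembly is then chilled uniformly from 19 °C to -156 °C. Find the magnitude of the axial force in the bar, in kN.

With the walls removed the bar would change length by δ_free = Σ αᵢΔT Lᵢ = 11.9×10⁻⁶×175×775 + 16.8×10⁻⁶×175×825 + 22.7×10⁻⁶×175×290 = 5.191 mm.
The walls prevent any net length change, so an axial force P (same in every segment) develops. Compatibility: P · Σ Lᵢ/(AᵢEᵢ) = δ_free.
The series flexibility is Σ Lᵢ/(AᵢEᵢ) = 775/(1600×198×10³) + 825/(425×193×10³) + 290/(1150×72×10³) = 1.601×10⁻⁵ mm/N.
So P = 5.191 / 1.601×10⁻⁵ = 324.3 kN, tensile.

P ≈ 324 kN (tensile)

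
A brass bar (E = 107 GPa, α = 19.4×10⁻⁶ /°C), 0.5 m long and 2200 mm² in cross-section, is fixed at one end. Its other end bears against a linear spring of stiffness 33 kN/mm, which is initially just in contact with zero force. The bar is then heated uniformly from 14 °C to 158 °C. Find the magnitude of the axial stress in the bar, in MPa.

Free thermal expansion: δ_free = αΔT L = 19.4×10⁻⁶ × 144 × 500 = 1.397 mm.
Let P be the compressive force at the spring. The bar shortens elastically by PL/(AE) and the spring compresses by P/k; together these equal δ_free.
P [ L/(AE) + 1/k ] = δ_free → P [ 500/(2200×107×10³) + 1/(33×10³) ] = 1.397.
P = 1.397 / 3.243×10⁻⁵ = 43080 N.
σ = P/A = 43080/2200 = 19.58 MPa.

σ ≈ 19.6 MPa (compressive)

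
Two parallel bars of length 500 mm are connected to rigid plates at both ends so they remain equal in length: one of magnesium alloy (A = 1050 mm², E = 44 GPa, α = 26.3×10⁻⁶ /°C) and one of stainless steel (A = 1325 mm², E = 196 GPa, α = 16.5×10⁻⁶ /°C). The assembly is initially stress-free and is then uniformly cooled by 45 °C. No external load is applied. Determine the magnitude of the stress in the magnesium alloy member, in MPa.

Both members must finish at the same length. With the larger α, the magnesium alloy tends to over-contract; the plates restrain it, putting the magnesium alloy in tension and the stainless steel in compression. With no external load the two internal forces are equal and opposite, magnitude P.
Compatibility of the two members (thermal + elastic change equal): (α₁ − α₂)ΔT = P·[1/(A₁E₁) + 1/(A₂E₂)].
|α₁ − α₂|·ΔT = 9.8×10⁻⁶ × 45 = 0.000441.
1/(A₁E₁) + 1/(A₂E₂) = 1/(1050×44×10³) + 1/(1325×196×10³) = 2.55×10⁻⁸ N⁻¹.
So P = 0.000441 / 2.55×10⁻⁸ = 17.3 kN.
σ_{magnesium alloy} = P/A₁ = 17300/1050 = 16.47 MPa, tensile.

σ ≈ 16.5 MPa (tensile)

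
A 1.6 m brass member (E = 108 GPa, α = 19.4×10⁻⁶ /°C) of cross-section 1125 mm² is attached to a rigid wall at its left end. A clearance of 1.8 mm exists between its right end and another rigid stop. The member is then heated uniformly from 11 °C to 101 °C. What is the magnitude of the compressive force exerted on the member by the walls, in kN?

Unrestrained expansion: δ_free = αΔT L = 19.4×10⁻⁶ × 90 × 1600 = 2.794 mm.
The gap closes (δ_free > 1.8 mm) and the wall then resists a further 2.794 − 1.8 = 0.9936 mm of expansion.
Compatibility: PL/(AE) = 0.9936 mm, so σ = P/A = E × (0.9936/1600) = 67.07 MPa.
Force on the wall = σA = 67.07 × 1125 mm² = 75.45 kN.

P ≈ 75.5 kN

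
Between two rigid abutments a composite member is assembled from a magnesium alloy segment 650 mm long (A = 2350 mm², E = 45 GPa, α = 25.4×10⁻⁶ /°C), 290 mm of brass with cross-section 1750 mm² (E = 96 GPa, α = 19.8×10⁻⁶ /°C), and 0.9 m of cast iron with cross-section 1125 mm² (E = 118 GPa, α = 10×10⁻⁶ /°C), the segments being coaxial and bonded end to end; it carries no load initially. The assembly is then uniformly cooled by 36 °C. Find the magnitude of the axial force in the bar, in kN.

If the supports were absent, the total length change would be Σ αᵢΔT Lᵢ = 25.4×10⁻⁶×36×650 + 19.8×10⁻⁶×36×290 + 10×10⁻⁶×36×900 = 1.125 mm.
Since the ends are fixed, an axial force P builds up, equal in every segment, with P · Σ Lᵢ/(AᵢEᵢ) = δ_free.
The series flexibility is Σ Lᵢ/(AᵢEᵢ) = 650/(2350×45×10³) + 290/(1750×96×10³) + 900/(1125×118×10³) = 1.465×10⁻⁵ mm/N.
Hence P = δ_free / Σ(L/AE) = 1.125/1.465×10⁻⁵ = 76.78 kN (tensile).

P ≈ 76.8 kN (tensile)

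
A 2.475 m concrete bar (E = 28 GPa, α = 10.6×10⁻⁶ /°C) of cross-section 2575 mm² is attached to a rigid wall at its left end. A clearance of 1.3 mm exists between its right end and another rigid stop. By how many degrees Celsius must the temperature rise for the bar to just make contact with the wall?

Contact occurs when the free expansion equals the gap: αΔT L = 1.3 mm.
So ΔT = g/(αL) = 1.3/(10.6×10⁻⁶ × 2475) = 49.55 °C.

ΔT ≈ 49.6 °C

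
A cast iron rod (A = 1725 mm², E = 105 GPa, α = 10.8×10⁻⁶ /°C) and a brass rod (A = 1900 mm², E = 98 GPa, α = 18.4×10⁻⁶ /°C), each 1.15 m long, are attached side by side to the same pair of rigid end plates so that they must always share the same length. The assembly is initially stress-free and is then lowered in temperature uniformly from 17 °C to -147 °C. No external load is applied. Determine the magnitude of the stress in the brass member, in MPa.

σ ≈ 60.2 MPa (tensile)

Equilibrium of a rigid end plate with no external load gives equal and opposite internal forces ±P in the two members. Since α_{brass} > α_{cast iron}, cooling drives the brass into tension and the cast iron into compression.
Setting the final lengths equal and cancelling L: (α₁ − α₂)ΔT = P/(A₁E₁) + P/(A₂E₂).
|α₁ − α₂|·ΔT = 7.6×10⁻⁶ × 164 = 0.001246.
1/(A₁E₁) + 1/(A₂E₂) = 1/(1725×105×10³) + 1/(1900×98×10³) = 1.089×10⁻⁸ N⁻¹.
So P = 0.001246 / 1.089×10⁻⁸ = 114.4 kN.
σ_{brass} = P/A₂ = 114400/1900 = 60.23 MPa, tensile.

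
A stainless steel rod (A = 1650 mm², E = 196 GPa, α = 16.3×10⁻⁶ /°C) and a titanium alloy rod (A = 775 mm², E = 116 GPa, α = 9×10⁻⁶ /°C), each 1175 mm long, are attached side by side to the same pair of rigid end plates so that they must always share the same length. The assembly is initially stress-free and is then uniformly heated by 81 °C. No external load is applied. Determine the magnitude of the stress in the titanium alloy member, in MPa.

σ ≈ 53.7 MPa (tensile)

The stainless steel has the larger α, so on heating it would change length more than the titanium alloy if both were free. The rigid plates force a common final length, so the stainless steel is put into compression and the titanium alloy into tension, with equal and opposite forces P (no external load).
Equating the net (thermal + elastic) strains gives |α₁ − α₂|·ΔT = P·[1/(A₁E₁) + 1/(A₂E₂)].
|α₁ − α₂|·ΔT = 7.3×10⁻⁶ × 81 = 0.0005913.
1/(A₁E₁) + 1/(A₂E₂) = 1/(1650×196×10³) + 1/(775×116×10³) = 1.422×10⁻⁸ N⁻¹.
P = 0.0005913 / 1.422×10⁻⁸ = 41600 N = 41.6 kN.
σ_{titanium alloy} = P/A₂ = 41600/775 = 53.67 MPa, tensile.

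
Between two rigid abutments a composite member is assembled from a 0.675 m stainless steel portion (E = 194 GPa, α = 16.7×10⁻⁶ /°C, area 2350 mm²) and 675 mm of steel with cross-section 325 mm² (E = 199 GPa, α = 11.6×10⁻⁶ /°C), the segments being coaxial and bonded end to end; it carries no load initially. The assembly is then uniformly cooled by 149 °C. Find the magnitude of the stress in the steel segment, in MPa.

σ ≈ 735 MPa (tensile)

With the walls removed the bar would change length by δ_free = Σ αᵢΔT Lᵢ = 16.7×10⁻⁶×149×675 + 11.6×10⁻⁶×149×675 = 2.846 mm.
Since the ends are fixed, an axial force P builds up, equal in every segment, with P · Σ Lᵢ/(AᵢEᵢ) = δ_free.
Σ Lᵢ/(AᵢEᵢ) = 675/(2350×194×10³) + 675/(325×199×10³) = 1.192×10⁻⁵ mm/N.
Hence P = δ_free / Σ(L/AE) = 2.846/1.192×10⁻⁵ = 238.8 kN (tensile).
σ_{steel} = P / A = 238800 / 325 = 734.9 MPa.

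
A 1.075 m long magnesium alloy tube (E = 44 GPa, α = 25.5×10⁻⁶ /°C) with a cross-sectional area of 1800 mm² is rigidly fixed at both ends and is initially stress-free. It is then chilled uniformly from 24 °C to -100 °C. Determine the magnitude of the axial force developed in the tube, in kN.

The ends cannot move, so σ = EαΔT = 44×10³ × 25.5×10⁻⁶ × 124 = 139.1 MPa.
P = AEαΔT = 1800 × 44×10³ × 25.5×10⁻⁶ × 124 = 250.4 kN (tensile).

P ≈ 250 kN (tensile)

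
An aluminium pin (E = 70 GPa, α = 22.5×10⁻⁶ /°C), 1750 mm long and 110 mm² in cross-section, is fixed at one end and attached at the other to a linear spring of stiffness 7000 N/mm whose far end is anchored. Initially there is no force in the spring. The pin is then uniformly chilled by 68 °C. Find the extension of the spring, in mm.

δ ≈ 1.03 mm

If the spring were absent the pin would shorten by αΔT L = 22.5×10⁻⁶ × 68 × 1750 = 2.677 mm.
Let P be the tensile force in the spring. The pin extends elastically by PL/(AE) and the spring stretches by P/k; together these equal δ_free.
P [ L/(AE) + 1/k ] = δ_free → P [ 1750/(110×70×10³) + 1/(7000) ] = 2.677.
P = 2.677 / 0.0003701 = 7234 N.
Spring extension = P/k = 7234/(7000) = 1.033 mm.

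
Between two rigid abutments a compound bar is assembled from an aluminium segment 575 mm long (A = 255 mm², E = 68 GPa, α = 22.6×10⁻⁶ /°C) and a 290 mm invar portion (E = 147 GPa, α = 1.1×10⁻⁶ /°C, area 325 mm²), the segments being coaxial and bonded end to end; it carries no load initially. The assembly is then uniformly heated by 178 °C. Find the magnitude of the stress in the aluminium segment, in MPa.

If the supports were absent, the total length change would be Σ αᵢΔT Lᵢ = 22.6×10⁻⁶×178×575 + 1.1×10⁻⁶×178×290 = 2.37 mm.
Since the ends are fixed, an axial force P builds up, equal in every segment, with P · Σ Lᵢ/(AᵢEᵢ) = δ_free.
The series flexibility is Σ Lᵢ/(AᵢEᵢ) = 575/(255×68×10³) + 290/(325×147×10³) = 3.923×10⁻⁵ mm/N.
So P = 2.37 / 3.923×10⁻⁵ = 60.41 kN, compressive.
σ_{aluminium} = P / A = 60410 / 255 = 236.9 MPa.

σ ≈ 237 MPa (compressive)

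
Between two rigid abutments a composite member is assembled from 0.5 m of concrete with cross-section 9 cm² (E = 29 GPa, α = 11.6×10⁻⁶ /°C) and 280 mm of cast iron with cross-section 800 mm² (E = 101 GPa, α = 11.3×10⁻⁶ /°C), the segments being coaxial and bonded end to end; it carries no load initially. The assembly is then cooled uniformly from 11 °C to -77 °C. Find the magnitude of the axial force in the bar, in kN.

P ≈ 34.9 kN (tensile)

With the walls removed the bar would change length by δ_free = Σ αᵢΔT Lᵢ = 11.6×10⁻⁶×88×500 + 11.3×10⁻⁶×88×280 = 0.7888 mm.
The walls prevent any net length change, so an axial force P (same in every segment) develops. Compatibility: P · Σ Lᵢ/(AᵢEᵢ) = δ_free.
Σ Lᵢ/(AᵢEᵢ) = 500/(900×29×10³) + 280/(800×101×10³) = 2.262×10⁻⁵ mm/N.
P = 0.7888 / 2.262×10⁻⁵ = 34870 N = 34.87 kN, tensile.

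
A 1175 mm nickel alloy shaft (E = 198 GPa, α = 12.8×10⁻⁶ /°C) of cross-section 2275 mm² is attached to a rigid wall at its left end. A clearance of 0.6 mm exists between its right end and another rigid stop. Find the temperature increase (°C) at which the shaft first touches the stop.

ΔT ≈ 39.9 °C

Contact occurs when the free expansion equals the gap: αΔT L = 0.6 mm.
ΔT = 0.6 / (12.8×10⁻⁶ × 1175) = 39.89 °C.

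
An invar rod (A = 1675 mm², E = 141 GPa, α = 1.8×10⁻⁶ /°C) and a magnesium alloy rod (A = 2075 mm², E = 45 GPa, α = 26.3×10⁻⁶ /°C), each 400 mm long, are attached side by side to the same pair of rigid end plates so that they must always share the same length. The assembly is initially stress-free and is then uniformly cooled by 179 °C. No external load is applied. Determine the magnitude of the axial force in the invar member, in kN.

P ≈ 293 kN (compressive in the invar)

The magnesium alloy has the larger α, so on cooling it would change length more than the invar if both were free. The rigid plates force a common final length, so the magnesium alloy is put into tension and the invar into compression, with equal and opposite forces P (no external load).
Compatibility of the two members (thermal + elastic change equal): (α₁ − α₂)ΔT = P·[1/(A₁E₁) + 1/(A₂E₂)].
|α₁ − α₂|·ΔT = 24.5×10⁻⁶ × 179 = 0.004385.
1/(A₁E₁) + 1/(A₂E₂) = 1/(1675×141×10³) + 1/(2075×45×10³) = 1.494×10⁻⁸ N⁻¹.
P = 0.004385 / 1.494×10⁻⁸ = 293500 N = 293.5 kN.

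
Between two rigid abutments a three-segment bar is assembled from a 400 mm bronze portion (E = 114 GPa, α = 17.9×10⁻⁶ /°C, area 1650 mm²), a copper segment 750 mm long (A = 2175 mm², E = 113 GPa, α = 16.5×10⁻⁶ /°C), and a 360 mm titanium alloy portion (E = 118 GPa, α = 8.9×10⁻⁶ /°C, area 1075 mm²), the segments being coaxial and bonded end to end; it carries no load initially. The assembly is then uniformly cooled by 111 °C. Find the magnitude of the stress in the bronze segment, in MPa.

With the walls removed the bar would change length by δ_free = Σ αᵢΔT Lᵢ = 17.9×10⁻⁶×111×400 + 16.5×10⁻⁶×111×750 + 8.9×10⁻⁶×111×360 = 2.524 mm.
The rigid supports impose zero overall length change; the single axial force P common to all segments must satisfy P Σ Lᵢ/(AᵢEᵢ) = δ_free.
The series flexibility is Σ Lᵢ/(AᵢEᵢ) = 400/(1650×114×10³) + 750/(2175×113×10³) + 360/(1075×118×10³) = 8.016×10⁻⁶ mm/N.
Hence P = δ_free / Σ(L/AE) = 2.524/8.016×10⁻⁶ = 314.9 kN (tensile).
σ_{bronze} = P / A = 314900 / 1650 = 190.8 MPa.

σ ≈ 191 MPa (tensile)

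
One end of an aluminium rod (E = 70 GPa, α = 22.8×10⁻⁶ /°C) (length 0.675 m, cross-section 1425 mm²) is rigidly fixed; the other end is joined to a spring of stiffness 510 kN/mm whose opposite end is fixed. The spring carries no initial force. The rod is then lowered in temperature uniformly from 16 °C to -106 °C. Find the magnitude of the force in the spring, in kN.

P ≈ 215 kN

The unrestrained thermal change is αΔT L = 22.8×10⁻⁶ × 122 × 675 = 1.878 mm.
With a force P in the spring, the elastic change of the rod is PL/(AE) and that of the spring is P/k; compatibility requires their sum to equal δ_free.
P [ L/(AE) + 1/k ] = δ_free → P [ 675/(1425×70×10³) + 1/(510×10³) ] = 1.878.
P = 1.878 / 8.728×10⁻⁶ = 215100 N.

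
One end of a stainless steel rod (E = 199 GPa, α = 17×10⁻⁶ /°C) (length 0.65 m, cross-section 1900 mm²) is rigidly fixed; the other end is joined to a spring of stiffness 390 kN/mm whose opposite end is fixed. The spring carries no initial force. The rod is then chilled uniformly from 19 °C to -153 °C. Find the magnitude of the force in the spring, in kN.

The unrestrained thermal change is αΔT L = 17×10⁻⁶ × 172 × 650 = 1.901 mm.
With a force P in the spring, the elastic change of the rod is PL/(AE) and that of the spring is P/k; compatibility requires their sum to equal δ_free.
P [ L/(AE) + 1/k ] = δ_free → P [ 650/(1900×199×10³) + 1/(390×10³) ] = 1.901.
P = 1.901 / 4.283×10⁻⁶ = 443700 N.

P ≈ 444 kN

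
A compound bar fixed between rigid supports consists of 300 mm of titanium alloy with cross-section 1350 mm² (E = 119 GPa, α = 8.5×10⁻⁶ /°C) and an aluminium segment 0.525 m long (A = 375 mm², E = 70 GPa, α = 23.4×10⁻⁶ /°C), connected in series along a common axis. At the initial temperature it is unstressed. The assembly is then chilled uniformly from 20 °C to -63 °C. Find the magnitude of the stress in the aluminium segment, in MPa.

σ ≈ 150 MPa (tensile)

Free thermal contraction of the whole bar: Σ αᵢΔT Lᵢ = 8.5×10⁻⁶×83×300 + 23.4×10⁻⁶×83×525 = 1.231 mm.
Since the ends are fixed, an axial force P builds up, equal in every segment, with P · Σ Lᵢ/(AᵢEᵢ) = δ_free.
The series flexibility is Σ Lᵢ/(AᵢEᵢ) = 300/(1350×119×10³) + 525/(375×70×10³) = 2.187×10⁻⁵ mm/N.
Hence P = δ_free / Σ(L/AE) = 1.231/2.187×10⁻⁵ = 56.31 kN (tensile).
σ_{aluminium} = P / A = 56310 / 375 = 150.2 MPa.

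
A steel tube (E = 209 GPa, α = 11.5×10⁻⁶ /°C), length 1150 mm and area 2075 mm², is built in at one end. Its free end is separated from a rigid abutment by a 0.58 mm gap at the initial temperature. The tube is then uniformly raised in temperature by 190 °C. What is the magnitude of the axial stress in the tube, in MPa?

Unrestrained expansion: δ_free = αΔT L = 11.5×10⁻⁶ × 190 × 1150 = 2.513 mm.
The gap closes (δ_free > 0.58 mm) and the wall then resists a further 2.513 − 0.58 = 1.933 mm of expansion.
Compatibility: PL/(AE) = 1.933 mm, so σ = P/A = E × (1.933/1150) = 351.3 MPa.

σ ≈ 351 MPa (compressive)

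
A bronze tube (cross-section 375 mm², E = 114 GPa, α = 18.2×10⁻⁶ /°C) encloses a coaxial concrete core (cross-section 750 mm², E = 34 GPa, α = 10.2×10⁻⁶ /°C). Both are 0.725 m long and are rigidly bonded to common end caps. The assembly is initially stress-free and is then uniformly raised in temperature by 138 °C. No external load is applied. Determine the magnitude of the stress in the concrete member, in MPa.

σ ≈ 23.5 MPa (tensile)

The bronze has the larger α, so on heating it would change length more than the concrete if both were free. The rigid plates force a common final length, so the bronze is put into compression and the concrete into tension, with equal and opposite forces P (no external load).
Compatibility of the two members (thermal + elastic change equal): (α₁ − α₂)ΔT = P·[1/(A₁E₁) + 1/(A₂E₂)].
|α₁ − α₂|·ΔT = 8×10⁻⁶ × 138 = 0.001104.
1/(A₁E₁) + 1/(A₂E₂) = 1/(375×114×10³) + 1/(750×34×10³) = 6.261×10⁻⁸ N⁻¹.
P = 0.001104 / 6.261×10⁻⁸ = 17630 N = 17.63 kN.
σ_{concrete} = P/A₂ = 17630/750 = 23.51 MPa, tensile.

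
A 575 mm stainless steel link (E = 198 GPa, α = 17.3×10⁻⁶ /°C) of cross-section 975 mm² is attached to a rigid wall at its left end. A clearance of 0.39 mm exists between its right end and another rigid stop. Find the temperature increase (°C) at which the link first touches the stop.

ΔT ≈ 39.2 °C

Contact occurs when the free expansion equals the gap: αΔT L = 0.39 mm.
So ΔT = g/(αL) = 0.39/(17.3×10⁻⁶ × 575) = 39.21 °C.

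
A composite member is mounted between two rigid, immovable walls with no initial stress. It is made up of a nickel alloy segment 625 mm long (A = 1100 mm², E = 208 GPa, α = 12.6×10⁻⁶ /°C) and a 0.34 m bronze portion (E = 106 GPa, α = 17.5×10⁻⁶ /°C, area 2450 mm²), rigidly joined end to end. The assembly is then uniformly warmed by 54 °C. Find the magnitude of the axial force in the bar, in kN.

With the walls removed the bar would change length by δ_free = Σ αᵢΔT Lᵢ = 12.6×10⁻⁶×54×625 + 17.5×10⁻⁶×54×340 = 0.7465 mm.
The walls prevent any net length change, so an axial force P (same in every segment) develops. Compatibility: P · Σ Lᵢ/(AᵢEᵢ) = δ_free.
Σ Lᵢ/(AᵢEᵢ) = 625/(1100×208×10³) + 340/(2450×106×10³) = 4.041×10⁻⁶ mm/N.
P = 0.7465 / 4.041×10⁻⁶ = 184800 N = 184.8 kN, compressive.

P ≈ 185 kN (compressive)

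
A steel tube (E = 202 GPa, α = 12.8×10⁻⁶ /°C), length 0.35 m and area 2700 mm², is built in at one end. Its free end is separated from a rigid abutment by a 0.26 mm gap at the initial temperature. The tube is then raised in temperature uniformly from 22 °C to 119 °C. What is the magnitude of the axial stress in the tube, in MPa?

σ ≈ 101 MPa (compressive)

Unrestrained expansion: δ_free = αΔT L = 12.8×10⁻⁶ × 97 × 350 = 0.4346 mm.
The gap closes (δ_free > 0.26 mm) and the wall then resists a further 0.4346 − 0.26 = 0.1746 mm of expansion.
That suppressed elongation corresponds to σ = E·Δ/L = 202×10³ × 0.1746/350 = 100.7 MPa.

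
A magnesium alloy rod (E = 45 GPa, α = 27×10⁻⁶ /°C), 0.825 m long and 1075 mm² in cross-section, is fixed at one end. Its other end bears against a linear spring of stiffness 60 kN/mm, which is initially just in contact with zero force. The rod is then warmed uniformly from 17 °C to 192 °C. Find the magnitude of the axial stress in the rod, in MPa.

Free thermal expansion: δ_free = αΔT L = 27×10⁻⁶ × 175 × 825 = 3.898 mm.
Let P be the compressive force at the spring. The rod shortens elastically by PL/(AE) and the spring compresses by P/k; together these equal δ_free.
So P = δ_free / [L/(AE) + 1/k] = 3.898 / [ 825/(1075×45×10³) + 1/(60×10³) ].
P = 3.898 / 3.372×10⁻⁵ = 115600 N.
σ = P/A = 115600/1075 = 107.5 MPa.

σ ≈ 108 MPa (compressive)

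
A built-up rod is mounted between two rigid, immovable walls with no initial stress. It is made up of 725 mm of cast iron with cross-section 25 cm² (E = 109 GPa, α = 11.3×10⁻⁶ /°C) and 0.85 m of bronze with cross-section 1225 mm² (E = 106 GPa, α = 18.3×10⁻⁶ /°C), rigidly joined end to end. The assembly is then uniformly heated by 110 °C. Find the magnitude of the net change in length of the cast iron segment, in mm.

With the walls removed the bar would change length by δ_free = Σ αᵢΔT Lᵢ = 11.3×10⁻⁶×110×725 + 18.3×10⁻⁶×110×850 = 2.612 mm.
Since the ends are fixed, an axial force P builds up, equal in every segment, with P · Σ Lᵢ/(AᵢEᵢ) = δ_free.
The series flexibility is Σ Lᵢ/(AᵢEᵢ) = 725/(2500×109×10³) + 850/(1225×106×10³) = 9.207×10⁻⁶ mm/N.
Hence P = δ_free / Σ(L/AE) = 2.612/9.207×10⁻⁶ = 283.7 kN (compressive).
For the cast iron segment, free thermal change = 11.3×10⁻⁶×110×725 = 0.9012 mm and elastic change from P = 283700×725/(2500×109×10³) = 0.7549 mm; these oppose, so the net change is 0.146 mm (segment lengthens).

|ΔL| ≈ 0.146 mm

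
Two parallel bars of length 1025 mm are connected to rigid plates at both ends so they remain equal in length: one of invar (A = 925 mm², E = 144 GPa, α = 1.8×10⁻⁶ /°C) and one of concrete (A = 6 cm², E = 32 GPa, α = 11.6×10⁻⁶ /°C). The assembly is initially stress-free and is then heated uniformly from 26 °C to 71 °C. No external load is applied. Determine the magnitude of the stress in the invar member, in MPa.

σ ≈ 8 MPa (tensile)

Both members must finish at the same length. With the larger α, the concrete tends to over-expand; the plates restrain it, putting the concrete in compression and the invar in tension. With no external load the two internal forces are equal and opposite, magnitude P.
Compatibility of the two members (thermal + elastic change equal): (α₁ − α₂)ΔT = P·[1/(A₁E₁) + 1/(A₂E₂)].
|α₁ − α₂|·ΔT = 9.8×10⁻⁶ × 45 = 0.000441.
1/(A₁E₁) + 1/(A₂E₂) = 1/(925×144×10³) + 1/(600×32×10³) = 5.959×10⁻⁸ N⁻¹.
P = 0.000441 / 5.959×10⁻⁸ = 7400 N = 7.4 kN.
σ_{invar} = P/A₁ = 7400/925 = 8.001 MPa, tensile.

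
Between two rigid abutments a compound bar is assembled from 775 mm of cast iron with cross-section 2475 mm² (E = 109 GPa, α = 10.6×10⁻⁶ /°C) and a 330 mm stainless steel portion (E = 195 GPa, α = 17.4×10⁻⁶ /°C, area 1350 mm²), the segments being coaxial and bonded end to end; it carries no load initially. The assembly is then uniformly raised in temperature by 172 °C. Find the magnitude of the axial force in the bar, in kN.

P ≈ 582 kN (compressive)

With the walls removed the bar would change length by δ_free = Σ αᵢΔT Lᵢ = 10.6×10⁻⁶×172×775 + 17.4×10⁻⁶×172×330 = 2.401 mm.
The rigid supports impose zero overall length change; the single axial force P common to all segments must satisfy P Σ Lᵢ/(AᵢEᵢ) = δ_free.
Σ Lᵢ/(AᵢEᵢ) = 775/(2475×109×10³) + 330/(1350×195×10³) = 4.126×10⁻⁶ mm/N.
Hence P = δ_free / Σ(L/AE) = 2.401/4.126×10⁻⁶ = 581.8 kN (compressive).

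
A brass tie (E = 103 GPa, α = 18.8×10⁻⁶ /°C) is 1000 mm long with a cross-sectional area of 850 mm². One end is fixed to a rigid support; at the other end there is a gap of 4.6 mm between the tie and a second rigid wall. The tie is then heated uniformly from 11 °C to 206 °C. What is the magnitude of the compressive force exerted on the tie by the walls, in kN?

P ≈ 0 kN

Free thermal elongation = αΔT L = 18.8×10⁻⁶ × 195 × 1000 = 3.666 mm.
This is smaller than the 4.6 mm clearance, so the tie expands freely without reaching the stop — the stress is zero.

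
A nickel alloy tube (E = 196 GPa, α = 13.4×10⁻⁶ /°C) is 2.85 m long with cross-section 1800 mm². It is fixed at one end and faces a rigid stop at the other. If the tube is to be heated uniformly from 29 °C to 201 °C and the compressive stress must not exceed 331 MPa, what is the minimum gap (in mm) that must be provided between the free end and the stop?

With no wall the tube would lengthen by αΔT L = 13.4×10⁻⁶ × 172 × 2850 = 6.569 mm.
At the allowable stress the elastic shortening the wall may impose is σL/E = 331 × 2850 / (196×10³) = 4.813 mm.
The gap must absorb the remainder: g_min = 6.569 − 4.813 = 1.756 mm.

g ≈ 1.76 mm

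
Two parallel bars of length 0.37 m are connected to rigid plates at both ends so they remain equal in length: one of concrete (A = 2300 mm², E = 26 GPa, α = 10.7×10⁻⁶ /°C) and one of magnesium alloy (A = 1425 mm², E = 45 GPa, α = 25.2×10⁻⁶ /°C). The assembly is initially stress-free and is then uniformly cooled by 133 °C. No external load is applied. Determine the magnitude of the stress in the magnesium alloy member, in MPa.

σ ≈ 41.9 MPa (tensile)

Equilibrium of a rigid end plate with no external load gives equal and opposite internal forces ±P in the two members. Since α_{magnesium alloy} > α_{concrete}, cooling drives the magnesium alloy into tension and the concrete into compression.
Setting the final lengths equal and cancelling L: (α₁ − α₂)ΔT = P/(A₁E₁) + P/(A₂E₂).
|α₁ − α₂|·ΔT = 14.5×10⁻⁶ × 133 = 0.001929.
1/(A₁E₁) + 1/(A₂E₂) = 1/(2300×26×10³) + 1/(1425×45×10³) = 3.232×10⁻⁸ N⁻¹.
So P = 0.001929 / 3.232×10⁻⁸ = 59.67 kN.
σ_{magnesium alloy} = P/A₂ = 59670/1425 = 41.88 MPa, tensile.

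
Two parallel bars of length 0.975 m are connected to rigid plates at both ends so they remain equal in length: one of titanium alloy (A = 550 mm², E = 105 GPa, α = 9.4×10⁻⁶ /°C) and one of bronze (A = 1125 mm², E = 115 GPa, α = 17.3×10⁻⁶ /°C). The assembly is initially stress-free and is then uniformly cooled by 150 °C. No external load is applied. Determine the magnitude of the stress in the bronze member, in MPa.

Both members must finish at the same length. With the larger α, the bronze tends to over-contract; the plates restrain it, putting the bronze in tension and the titanium alloy in compression. With no external load the two internal forces are equal and opposite, magnitude P.
Compatibility of the two members (thermal + elastic change equal): (α₁ − α₂)ΔT = P·[1/(A₁E₁) + 1/(A₂E₂)].
|α₁ − α₂|·ΔT = 7.9×10⁻⁶ × 150 = 0.001185.
1/(A₁E₁) + 1/(A₂E₂) = 1/(550×105×10³) + 1/(1125×115×10³) = 2.505×10⁻⁸ N⁻¹.
P = 0.001185 / 2.505×10⁻⁸ = 47310 N = 47.31 kN.
σ_{bronze} = P/A₂ = 47310/1125 = 42.06 MPa, tensile.

σ ≈ 42.1 MPa (tensile)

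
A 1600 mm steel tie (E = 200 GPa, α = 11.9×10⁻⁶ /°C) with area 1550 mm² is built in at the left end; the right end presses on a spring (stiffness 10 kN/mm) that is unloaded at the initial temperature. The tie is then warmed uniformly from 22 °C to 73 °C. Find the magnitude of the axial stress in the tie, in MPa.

Free thermal expansion: δ_free = αΔT L = 11.9×10⁻⁶ × 51 × 1600 = 0.971 mm.
With a force P in the spring, the elastic change of the tie is PL/(AE) and that of the spring is P/k; compatibility requires their sum to equal δ_free.
P [ L/(AE) + 1/k ] = δ_free → P [ 1600/(1550×200×10³) + 1/(10×10³) ] = 0.971.
P = 0.971 / 0.0001052 = 9234 N.
σ = P/A = 9234/1550 = 5.957 MPa.

σ ≈ 5.96 MPa (compressive)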